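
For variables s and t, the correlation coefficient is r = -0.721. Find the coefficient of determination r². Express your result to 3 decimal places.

0.520

r² = (-0.721)² = 0.520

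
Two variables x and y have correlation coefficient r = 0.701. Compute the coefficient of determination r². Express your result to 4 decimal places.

r² = (0.701)² = 0.4914

0.4914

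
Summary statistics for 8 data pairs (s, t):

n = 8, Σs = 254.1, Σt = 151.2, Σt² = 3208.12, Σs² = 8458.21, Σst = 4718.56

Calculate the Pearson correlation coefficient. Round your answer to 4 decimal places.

-0.2278

r = (nΣst − ΣsΣt) / √[(nΣs² − (Σs)²)(nΣt² − (Σt)²)]
Numerator: 8×4718.56 − 254.1×151.2 = -671.44
Denominator: √[(67665.68 − 64566.81)(25664.96 − 22861.44)] = √[3098.87 × 2803.52] = 2947.4979
r = -671.44 / 2947.4979 ≈ -0.2278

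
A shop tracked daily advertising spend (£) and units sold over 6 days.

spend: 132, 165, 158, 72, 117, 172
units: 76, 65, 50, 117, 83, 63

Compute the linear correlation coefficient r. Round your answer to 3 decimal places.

-0.941

n = 6, Σx = 816, Σy = 454, Σx² = 118070, Σy² = 37048, Σxy = 57628
nΣxy − ΣxΣy = 345768 − 370464 = -24696
nΣx² − (Σx)² = 708420 − 665856 = 42564; nΣy² − (Σy)² = 222288 − 206116 = 16172
r = -24696 / √(42564 × 16172) = -24696 / 26236.3299 ≈ -0.941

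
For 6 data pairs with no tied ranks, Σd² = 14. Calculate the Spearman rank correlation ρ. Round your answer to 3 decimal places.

ρ = 1 − 6Σd² / [n(n²−1)] = 1 − 6×14 / (6×35)
  = 1 − 84/210 = 1 − 0.4000 ≈ 0.600

0.600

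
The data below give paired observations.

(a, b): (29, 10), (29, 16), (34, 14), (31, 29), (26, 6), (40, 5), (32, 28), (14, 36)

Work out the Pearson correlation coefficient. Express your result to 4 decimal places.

-0.5678

n = 8, Σa = 235, Σb = 144, Σa² = 7295, Σb² = 3534, Σab = 3885
nΣab − ΣaΣb = 31080 − 33840 = -2760
nΣa² − (Σa)² = 58360 − 55225 = 3135; nΣb² − (Σb)² = 28272 − 20736 = 7536
r = -2760 / √(3135 × 7536) = -2760 / 4860.5926 ≈ -0.5678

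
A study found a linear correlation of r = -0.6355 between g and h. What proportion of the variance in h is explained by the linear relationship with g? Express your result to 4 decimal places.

r² = (-0.6355)² = 0.4039

0.4039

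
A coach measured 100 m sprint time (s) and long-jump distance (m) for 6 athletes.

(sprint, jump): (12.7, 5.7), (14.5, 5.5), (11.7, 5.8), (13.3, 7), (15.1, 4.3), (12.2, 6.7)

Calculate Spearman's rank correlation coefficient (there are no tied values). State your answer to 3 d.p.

-0.600

Rank sprint: 3, 5, 1, 4, 6, 2
Rank jump: 3, 2, 4, 6, 1, 5
d = rank(sprint) − rank(jump): 0, 3, -3, -2, 5, -3; Σd² = 56
ρ = 1 − 6Σd² / [n(n²−1)] = 1 − 6×56 / (6×35) = 1 − 336/210 ≈ -0.600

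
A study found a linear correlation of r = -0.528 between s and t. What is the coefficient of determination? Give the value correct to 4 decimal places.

r² = (-0.528)² = 0.2788

0.2788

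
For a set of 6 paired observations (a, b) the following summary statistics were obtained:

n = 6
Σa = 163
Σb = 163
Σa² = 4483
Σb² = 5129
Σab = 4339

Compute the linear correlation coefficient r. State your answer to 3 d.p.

-0.455

r = (nΣab − ΣaΣb) / √[(nΣa² − (Σa)²)(nΣb² − (Σb)²)]
Numerator: 6×4339 − 163×163 = -535
Denominator: √[(26898 − 26569)(30774 − 26569)] = √[329 × 4205] = 1176.1994
r = -535 / 1176.1994 ≈ -0.455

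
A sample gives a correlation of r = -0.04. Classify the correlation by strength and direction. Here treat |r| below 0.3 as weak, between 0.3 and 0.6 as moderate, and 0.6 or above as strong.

weak negative

r = -0.04 < 0 so the relationship is negative.
|r| = 0.04, which falls in the weak range.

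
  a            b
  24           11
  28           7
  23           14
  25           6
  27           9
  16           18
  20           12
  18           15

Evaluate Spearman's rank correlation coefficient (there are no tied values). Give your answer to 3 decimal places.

-0.905

Rank a: 5, 8, 4, 6, 7, 1, 3, 2
Rank b: 4, 2, 6, 1, 3, 8, 5, 7
d = rank(a) − rank(b): 1, 6, -2, 5, 4, -7, -2, -5; Σd² = 160
ρ = 1 − 6Σd² / [n(n²−1)] = 1 − 6×160 / (8×63) = 1 − 960/504 ≈ -0.905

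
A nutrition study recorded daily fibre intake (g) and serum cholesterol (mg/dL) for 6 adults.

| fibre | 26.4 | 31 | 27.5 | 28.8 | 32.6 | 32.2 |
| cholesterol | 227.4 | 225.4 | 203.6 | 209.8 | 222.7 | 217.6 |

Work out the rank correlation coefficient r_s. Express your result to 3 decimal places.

Rank fibre: 1, 4, 2, 3, 6, 5
Rank cholesterol: 6, 5, 1, 2, 4, 3
d = rank(fibre) − rank(cholesterol): -5, -1, 1, 1, 2, 2; Σd² = 36
ρ = 1 − 6Σd² / [n(n²−1)] = 1 − 6×36 / (6×35) = 1 − 216/210 ≈ -0.029

-0.029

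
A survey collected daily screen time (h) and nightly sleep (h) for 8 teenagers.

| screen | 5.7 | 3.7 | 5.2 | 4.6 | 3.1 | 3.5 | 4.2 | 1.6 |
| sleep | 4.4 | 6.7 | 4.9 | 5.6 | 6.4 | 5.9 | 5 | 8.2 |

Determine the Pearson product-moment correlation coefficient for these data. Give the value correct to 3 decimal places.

-0.942

n = 8, Σx = 31.6, Σy = 47.1, Σx² = 136.44, Σy² = 287.63, Σxy = 175.72
nΣxy − ΣxΣy = 1405.76 − 1488.36 = -82.6
nΣx² − (Σx)² = 1091.52 − 998.56 = 92.96; nΣy² − (Σy)² = 2301.04 − 2218.41 = 82.63
r = -82.6 / √(92.96 × 82.63) = -82.6 / 87.6429 ≈ -0.942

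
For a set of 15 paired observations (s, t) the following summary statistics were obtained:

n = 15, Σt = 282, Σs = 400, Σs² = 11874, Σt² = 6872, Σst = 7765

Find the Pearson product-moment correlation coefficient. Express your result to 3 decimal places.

r = (nΣst − ΣsΣt) / √[(nΣs² − (Σs)²)(nΣt² − (Σt)²)]
Numerator: 15×7765 − 400×282 = 3675
Denominator: √[(178110 − 160000)(103080 − 79524)] = √[18110 × 23556] = 20654.2770
r = 3675 / 20654.2770 ≈ 0.178

0.178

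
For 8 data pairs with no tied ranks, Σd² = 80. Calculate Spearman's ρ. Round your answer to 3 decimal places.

0.048

ρ = 1 − 6Σd² / [n(n²−1)] = 1 − 6×80 / (8×63)
  = 1 − 480/504 = 1 − 0.9524 ≈ 0.048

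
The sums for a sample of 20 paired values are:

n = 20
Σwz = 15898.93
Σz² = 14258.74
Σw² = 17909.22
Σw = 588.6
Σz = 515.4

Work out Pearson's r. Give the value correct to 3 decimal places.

0.965

r = (nΣwz − ΣwΣz) / √[(nΣw² − (Σw)²)(nΣz² − (Σz)²)]
Numerator: 20×15898.93 − 588.6×515.4 = 14614.16
Denominator: √[(358184.4 − 346449.96)(285174.8 − 265637.16)] = √[11734.44 × 19537.64] = 15141.4419
r = 14614.16 / 15141.4419 ≈ 0.965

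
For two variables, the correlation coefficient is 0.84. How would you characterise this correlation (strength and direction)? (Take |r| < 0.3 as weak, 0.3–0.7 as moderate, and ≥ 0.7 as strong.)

strong positive

r = 0.84 > 0 so the relationship is positive.
|r| = 0.84, which falls in the strong range.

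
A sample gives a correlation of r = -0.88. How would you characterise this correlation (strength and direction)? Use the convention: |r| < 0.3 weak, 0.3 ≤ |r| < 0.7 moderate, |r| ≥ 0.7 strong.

strong negative

r = -0.88 < 0 so the relationship is negative.
|r| = 0.88, which falls in the strong range.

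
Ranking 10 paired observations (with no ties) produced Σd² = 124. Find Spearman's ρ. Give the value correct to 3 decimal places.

0.248

ρ = 1 − 6Σd² / [n(n²−1)] = 1 − 6×124 / (10×99)
  = 1 − 744/990 = 1 − 0.7515 ≈ 0.248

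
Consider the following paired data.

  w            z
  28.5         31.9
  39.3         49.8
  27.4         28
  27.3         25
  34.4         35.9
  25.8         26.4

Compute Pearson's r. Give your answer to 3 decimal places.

n = 6, Σw = 182.7, Σz = 197, Σw² = 5701.79, Σz² = 6892.42, Σwz = 6232.07
nΣwz − ΣwΣz = 37392.42 − 35991.9 = 1400.52
nΣw² − (Σw)² = 34210.74 − 33379.29 = 831.45; nΣz² − (Σz)² = 41354.52 − 38809 = 2545.52
r = 1400.52 / √(831.45 × 2545.52) = 1400.52 / 1454.8102 ≈ 0.963

0.963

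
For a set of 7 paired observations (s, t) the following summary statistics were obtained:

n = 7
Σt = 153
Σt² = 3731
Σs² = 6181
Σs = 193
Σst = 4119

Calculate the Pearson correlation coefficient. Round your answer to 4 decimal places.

-0.1724

r = (nΣst − ΣsΣt) / √[(nΣs² − (Σs)²)(nΣt² − (Σt)²)]
Numerator: 7×4119 − 193×153 = -696
Denominator: √[(43267 − 37249)(26117 − 23409)] = √[6018 × 2708] = 4036.9226
r = -696 / 4036.9226 ≈ -0.1724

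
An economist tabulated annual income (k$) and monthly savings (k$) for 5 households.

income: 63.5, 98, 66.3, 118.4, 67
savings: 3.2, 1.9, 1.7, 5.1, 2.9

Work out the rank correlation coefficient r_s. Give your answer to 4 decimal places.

Rank income: 1, 4, 2, 5, 3
Rank savings: 4, 2, 1, 5, 3
d = rank(income) − rank(savings): -3, 2, 1, 0, 0; Σd² = 14
ρ = 1 − 6Σd² / [n(n²−1)] = 1 − 6×14 / (5×24) = 1 − 84/120 ≈ 0.3000

0.3000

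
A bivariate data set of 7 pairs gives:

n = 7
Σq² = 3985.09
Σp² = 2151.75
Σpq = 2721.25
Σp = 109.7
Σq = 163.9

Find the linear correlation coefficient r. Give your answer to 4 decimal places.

r = (nΣpq − ΣpΣq) / √[(nΣp² − (Σp)²)(nΣq² − (Σq)²)]
Numerator: 7×2721.25 − 109.7×163.9 = 1068.92
Denominator: √[(15062.25 − 12034.09)(27895.63 − 26863.21)] = √[3028.16 × 1032.42] = 1768.1439
r = 1068.92 / 1768.1439 ≈ 0.6045

0.6045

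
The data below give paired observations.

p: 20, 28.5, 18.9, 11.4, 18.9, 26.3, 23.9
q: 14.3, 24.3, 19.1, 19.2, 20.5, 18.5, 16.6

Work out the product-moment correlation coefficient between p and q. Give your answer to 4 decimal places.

0.2777

n = 7, Σp = 147.9, Σq = 132.5, Σp² = 3319.53, Σq² = 2566.49, Σpq = 2829.16
nΣpq − ΣpΣq = 19804.12 − 19596.75 = 207.37
nΣp² − (Σp)² = 23236.71 − 21874.41 = 1362.3; nΣq² − (Σq)² = 17965.43 − 17556.25 = 409.18
r = 207.37 / √(1362.3 × 409.18) = 207.37 / 746.6096 ≈ 0.2777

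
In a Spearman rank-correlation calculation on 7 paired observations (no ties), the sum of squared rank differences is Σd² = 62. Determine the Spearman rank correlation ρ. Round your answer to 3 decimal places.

ρ = 1 − 6Σd² / [n(n²−1)] = 1 − 6×62 / (7×48)
  = 1 − 372/336 = 1 − 1.1071 ≈ -0.107

-0.107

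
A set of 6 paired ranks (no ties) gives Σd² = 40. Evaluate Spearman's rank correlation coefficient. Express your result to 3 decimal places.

-0.143

ρ = 1 − 6Σd² / [n(n²−1)] = 1 − 6×40 / (6×35)
  = 1 − 240/210 = 1 − 1.1429 ≈ -0.143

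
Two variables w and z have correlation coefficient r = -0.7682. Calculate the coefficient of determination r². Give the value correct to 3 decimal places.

0.590

r² = (-0.7682)² = 0.590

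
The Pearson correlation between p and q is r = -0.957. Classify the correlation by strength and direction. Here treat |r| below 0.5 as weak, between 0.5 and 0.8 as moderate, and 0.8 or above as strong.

r = -0.957 < 0 so the relationship is negative.
|r| = 0.957, which falls in the strong range.

strong negative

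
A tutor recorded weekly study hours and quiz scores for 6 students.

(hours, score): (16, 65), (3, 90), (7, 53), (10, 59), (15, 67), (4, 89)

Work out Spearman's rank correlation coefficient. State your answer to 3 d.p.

-0.486

Rank hours: 6, 1, 3, 4, 5, 2
Rank score: 3, 6, 1, 2, 4, 5
d = rank(hours) − rank(score): 3, -5, 2, 2, 1, -3; Σd² = 52
ρ = 1 − 6Σd² / [n(n²−1)] = 1 − 6×52 / (6×35) = 1 − 312/210 ≈ -0.486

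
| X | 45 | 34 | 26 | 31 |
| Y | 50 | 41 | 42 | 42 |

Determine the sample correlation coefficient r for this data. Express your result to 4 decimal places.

n = 4, ΣX = 136, ΣY = 175, ΣX² = 4818, ΣY² = 7709, ΣXY = 6038
nΣXY − ΣXΣY = 24152 − 23800 = 352
nΣX² − (ΣX)² = 19272 − 18496 = 776; nΣY² − (ΣY)² = 30836 − 30625 = 211
r = 352 / √(776 × 211) = 352 / 404.6431 ≈ 0.8699

0.8699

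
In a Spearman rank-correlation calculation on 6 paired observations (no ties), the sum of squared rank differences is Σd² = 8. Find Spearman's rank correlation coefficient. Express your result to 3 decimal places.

0.771

ρ = 1 − 6Σd² / [n(n²−1)] = 1 − 6×8 / (6×35)
  = 1 − 48/210 = 1 − 0.2286 ≈ 0.771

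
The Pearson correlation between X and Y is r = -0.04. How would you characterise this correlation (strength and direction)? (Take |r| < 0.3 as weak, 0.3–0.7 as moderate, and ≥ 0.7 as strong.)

r = -0.04 < 0 so the relationship is negative.
|r| = 0.04, which falls in the weak range.

weak negative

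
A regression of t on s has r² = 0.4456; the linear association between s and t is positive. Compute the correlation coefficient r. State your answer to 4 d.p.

|r| = √0.4456 = 0.6675
The association is positive, so r = 0.6675.

0.6675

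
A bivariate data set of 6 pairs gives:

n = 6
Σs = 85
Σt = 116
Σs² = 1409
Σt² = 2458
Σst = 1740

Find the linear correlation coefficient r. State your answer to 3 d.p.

r = (nΣst − ΣsΣt) / √[(nΣs² − (Σs)²)(nΣt² − (Σt)²)]
Numerator: 6×1740 − 85×116 = 580
Denominator: √[(8454 − 7225)(14748 − 13456)] = √[1229 × 1292] = 1260.1063
r = 580 / 1260.1063 ≈ 0.460

0.460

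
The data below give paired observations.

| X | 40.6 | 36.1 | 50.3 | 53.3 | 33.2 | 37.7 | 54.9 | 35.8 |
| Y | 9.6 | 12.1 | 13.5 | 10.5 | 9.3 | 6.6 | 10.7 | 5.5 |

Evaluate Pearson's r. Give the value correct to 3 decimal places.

n = 8, ΣX = 341.9, ΣY = 77.8, ΣX² = 15141.73, ΣY² = 805.86, ΣXY = 3407.18
nΣXY − ΣXΣY = 27257.44 − 26599.82 = 657.62
nΣX² − (ΣX)² = 121133.84 − 116895.61 = 4238.23; nΣY² − (ΣY)² = 6446.88 − 6052.84 = 394.04
r = 657.62 / √(4238.23 × 394.04) = 657.62 / 1292.2972 ≈ 0.509

0.509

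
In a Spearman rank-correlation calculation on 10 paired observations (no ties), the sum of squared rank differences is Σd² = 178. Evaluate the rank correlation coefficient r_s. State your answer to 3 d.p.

ρ = 1 − 6Σd² / [n(n²−1)] = 1 − 6×178 / (10×99)
  = 1 − 1068/990 = 1 − 1.0788 ≈ -0.079

-0.079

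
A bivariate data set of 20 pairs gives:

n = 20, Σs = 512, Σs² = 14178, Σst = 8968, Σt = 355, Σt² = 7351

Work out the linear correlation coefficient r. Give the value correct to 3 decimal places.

-0.113

r = (nΣst − ΣsΣt) / √[(nΣs² − (Σs)²)(nΣt² − (Σt)²)]
Numerator: 20×8968 − 512×355 = -2400
Denominator: √[(283560 − 262144)(147020 − 126025)] = √[21416 × 20995] = 21204.4552
r = -2400 / 21204.4552 ≈ -0.113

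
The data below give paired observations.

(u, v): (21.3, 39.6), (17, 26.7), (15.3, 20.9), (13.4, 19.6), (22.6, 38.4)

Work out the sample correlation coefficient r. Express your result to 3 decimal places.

n = 5, Σu = 89.6, Σv = 145.2, Σu² = 1667.1, Σv² = 4576.58, Σuv = 2747.63
nΣuv − ΣuΣv = 13738.15 − 13009.92 = 728.23
nΣu² − (Σu)² = 8335.5 − 8028.16 = 307.34; nΣv² − (Σv)² = 22882.9 − 21083.04 = 1799.86
r = 728.23 / √(307.34 × 1799.86) = 728.23 / 743.7533 ≈ 0.979

0.979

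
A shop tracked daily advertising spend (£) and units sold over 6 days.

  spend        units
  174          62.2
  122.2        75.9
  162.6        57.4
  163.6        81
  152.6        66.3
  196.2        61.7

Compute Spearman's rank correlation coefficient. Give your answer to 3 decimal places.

Rank spend: 5, 1, 3, 4, 2, 6
Rank units: 3, 5, 1, 6, 4, 2
d = rank(spend) − rank(units): 2, -4, 2, -2, -2, 4; Σd² = 48
ρ = 1 − 6Σd² / [n(n²−1)] = 1 − 6×48 / (6×35) = 1 − 288/210 ≈ -0.371

-0.371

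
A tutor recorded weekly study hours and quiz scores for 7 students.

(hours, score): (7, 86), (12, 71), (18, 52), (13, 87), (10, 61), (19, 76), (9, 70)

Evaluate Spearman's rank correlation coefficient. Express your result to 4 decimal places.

-0.0714

Rank hours: 1, 4, 6, 5, 3, 7, 2
Rank score: 6, 4, 1, 7, 2, 5, 3
d = rank(hours) − rank(score): -5, 0, 5, -2, 1, 2, -1; Σd² = 60
ρ = 1 − 6Σd² / [n(n²−1)] = 1 − 6×60 / (7×48) = 1 − 360/336 ≈ -0.0714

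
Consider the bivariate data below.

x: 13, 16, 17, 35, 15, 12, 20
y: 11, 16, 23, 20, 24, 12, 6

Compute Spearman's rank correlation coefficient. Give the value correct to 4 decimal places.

0.1071

Rank x: 2, 4, 5, 7, 3, 1, 6
Rank y: 2, 4, 6, 5, 7, 3, 1
d = rank(x) − rank(y): 0, 0, -1, 2, -4, -2, 5; Σd² = 50
ρ = 1 − 6Σd² / [n(n²−1)] = 1 − 6×50 / (7×48) = 1 − 300/336 ≈ 0.1071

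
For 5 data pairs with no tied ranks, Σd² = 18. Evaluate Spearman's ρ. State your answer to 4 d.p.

ρ = 1 − 6Σd² / [n(n²−1)] = 1 − 6×18 / (5×24)
  = 1 − 108/120 = 1 − 0.90000 ≈ 0.1000

0.1000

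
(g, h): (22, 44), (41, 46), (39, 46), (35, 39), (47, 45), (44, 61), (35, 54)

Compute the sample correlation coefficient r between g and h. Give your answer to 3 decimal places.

0.324

n = 7, Σg = 263, Σh = 335, Σg² = 10281, Σh² = 16351, Σgh = 12702
nΣgh − ΣgΣh = 88914 − 88105 = 809
nΣg² − (Σg)² = 71967 − 69169 = 2798; nΣh² − (Σh)² = 114457 − 112225 = 2232
r = 809 / √(2798 × 2232) = 809 / 2499.0270 ≈ 0.324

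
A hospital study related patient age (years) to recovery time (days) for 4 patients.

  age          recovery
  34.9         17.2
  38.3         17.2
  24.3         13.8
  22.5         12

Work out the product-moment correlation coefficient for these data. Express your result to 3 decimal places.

0.966

n = 4, Σx = 120, Σy = 60.2, Σx² = 3781.64, Σy² = 926.12, Σxy = 1864.38
nΣxy − ΣxΣy = 7457.52 − 7224 = 233.52
nΣx² − (Σx)² = 15126.56 − 14400 = 726.56; nΣy² − (Σy)² = 3704.48 − 3624.04 = 80.44
r = 233.52 / √(726.56 × 80.44) = 233.52 / 241.7529 ≈ 0.966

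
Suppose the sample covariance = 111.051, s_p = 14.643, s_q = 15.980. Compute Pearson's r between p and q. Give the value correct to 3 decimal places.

r = Cov(p,q) / (s_p · s_q) = 111.051 / (14.643 × 15.980)
  = 111.051 / 233.9951 ≈ 0.475

0.475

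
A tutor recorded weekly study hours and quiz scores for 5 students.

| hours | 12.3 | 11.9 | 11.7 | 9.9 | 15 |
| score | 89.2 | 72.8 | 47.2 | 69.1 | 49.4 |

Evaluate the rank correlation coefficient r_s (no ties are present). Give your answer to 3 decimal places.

Rank hours: 4, 3, 2, 1, 5
Rank score: 5, 4, 1, 3, 2
d = rank(hours) − rank(score): -1, -1, 1, -2, 3; Σd² = 16
ρ = 1 − 6Σd² / [n(n²−1)] = 1 − 6×16 / (5×24) = 1 − 96/120 ≈ 0.200

0.200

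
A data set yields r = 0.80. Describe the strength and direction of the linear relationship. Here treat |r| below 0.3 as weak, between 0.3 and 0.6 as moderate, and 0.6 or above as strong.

r = 0.80 > 0 so the relationship is positive.
|r| = 0.80, which falls in the strong range.

strong positive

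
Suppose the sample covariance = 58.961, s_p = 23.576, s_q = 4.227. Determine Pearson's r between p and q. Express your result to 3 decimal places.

0.592

r = Cov(p,q) / (s_p · s_q) = 58.961 / (23.576 × 4.227)
  = 58.961 / 99.6558 ≈ 0.592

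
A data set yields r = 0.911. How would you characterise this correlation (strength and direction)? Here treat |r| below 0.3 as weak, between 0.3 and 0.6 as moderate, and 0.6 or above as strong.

r = 0.911 > 0 so the relationship is positive.
|r| = 0.911, which falls in the strong range.

strong positive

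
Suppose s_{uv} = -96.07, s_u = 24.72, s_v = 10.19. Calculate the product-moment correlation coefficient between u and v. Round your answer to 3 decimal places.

r = Cov(u,v) / (s_u · s_v) = -96.07 / (24.72 × 10.19)
  = -96.07 / 251.8968 ≈ -0.381

-0.381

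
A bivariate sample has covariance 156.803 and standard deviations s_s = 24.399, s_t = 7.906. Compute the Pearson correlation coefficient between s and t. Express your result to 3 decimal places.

0.813

r = Cov(s,t) / (s_s · s_t) = 156.803 / (24.399 × 7.906)
  = 156.803 / 192.8985 ≈ 0.813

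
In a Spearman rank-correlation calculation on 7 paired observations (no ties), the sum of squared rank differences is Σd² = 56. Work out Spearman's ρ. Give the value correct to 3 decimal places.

ρ = 1 − 6Σd² / [n(n²−1)] = 1 − 6×56 / (7×48)
  = 1 − 336/336 = 1 − 1.0000 ≈ 0.000

0.000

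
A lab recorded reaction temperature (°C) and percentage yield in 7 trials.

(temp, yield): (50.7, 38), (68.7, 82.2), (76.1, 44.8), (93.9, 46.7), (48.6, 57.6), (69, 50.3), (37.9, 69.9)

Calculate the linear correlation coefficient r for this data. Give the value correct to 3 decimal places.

-0.263

n = 7, Σx = 444.9, Σy = 389.5, Σx² = 30457.97, Σy² = 23122.63, Σxy = 24287.42
nΣxy − ΣxΣy = 170011.94 − 173288.55 = -3276.61
nΣx² − (Σx)² = 213205.79 − 197936.01 = 15269.78; nΣy² − (Σy)² = 161858.41 − 151710.25 = 10148.16
r = -3276.61 / √(15269.78 × 10148.16) = -3276.61 / 12448.2999 ≈ -0.263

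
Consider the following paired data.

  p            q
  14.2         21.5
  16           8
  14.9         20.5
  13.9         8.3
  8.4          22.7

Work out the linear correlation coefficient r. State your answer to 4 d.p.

-0.5394

n = 5, Σp = 67.4, Σq = 81, Σp² = 943.42, Σq² = 1530.68, Σpq = 1044.8
nΣpq − ΣpΣq = 5224 − 5459.4 = -235.4
nΣp² − (Σp)² = 4717.1 − 4542.76 = 174.34; nΣq² − (Σq)² = 7653.4 − 6561 = 1092.4
r = -235.4 / √(174.34 × 1092.4) = -235.4 / 436.4046 ≈ -0.5394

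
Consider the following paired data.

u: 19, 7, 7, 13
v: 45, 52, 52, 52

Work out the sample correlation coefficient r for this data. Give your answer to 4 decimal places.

n = 4, Σu = 46, Σv = 201, Σu² = 628, Σv² = 10137, Σuv = 2259
nΣuv − ΣuΣv = 9036 − 9246 = -210
nΣu² − (Σu)² = 2512 − 2116 = 396; nΣv² − (Σv)² = 40548 − 40401 = 147
r = -210 / √(396 × 147) = -210 / 241.2716 ≈ -0.8704

-0.8704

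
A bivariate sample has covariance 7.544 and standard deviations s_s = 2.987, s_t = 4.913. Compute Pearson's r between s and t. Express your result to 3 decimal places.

r = Cov(s,t) / (s_s · s_t) = 7.544 / (2.987 × 4.913)
  = 7.544 / 14.6751 ≈ 0.514

0.514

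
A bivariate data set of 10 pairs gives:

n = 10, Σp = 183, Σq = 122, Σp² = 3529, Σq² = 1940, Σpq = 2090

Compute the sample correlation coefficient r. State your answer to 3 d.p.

-0.500

r = (nΣpq − ΣpΣq) / √[(nΣp² − (Σp)²)(nΣq² − (Σq)²)]
Numerator: 10×2090 − 183×122 = -1426
Denominator: √[(35290 − 33489)(19400 − 14884)] = √[1801 × 4516] = 2851.8969
r = -1426 / 2851.8969 ≈ -0.500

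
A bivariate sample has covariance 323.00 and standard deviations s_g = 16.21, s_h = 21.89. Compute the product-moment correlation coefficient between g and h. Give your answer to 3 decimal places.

r = Cov(g,h) / (s_g · s_h) = 323.00 / (16.21 × 21.89)
  = 323.00 / 354.8369 ≈ 0.910

0.910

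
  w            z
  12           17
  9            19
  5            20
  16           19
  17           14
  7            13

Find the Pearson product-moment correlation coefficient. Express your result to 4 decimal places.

n = 6, Σw = 66, Σz = 102, Σw² = 844, Σz² = 1776, Σwz = 1108
nΣwz − ΣwΣz = 6648 − 6732 = -84
nΣw² − (Σw)² = 5064 − 4356 = 708; nΣz² − (Σz)² = 10656 − 10404 = 252
r = -84 / √(708 × 252) = -84 / 422.3932 ≈ -0.1989

-0.1989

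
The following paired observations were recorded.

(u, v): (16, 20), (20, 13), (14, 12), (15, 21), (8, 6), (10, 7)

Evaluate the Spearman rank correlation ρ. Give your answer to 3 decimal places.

Rank u: 5, 6, 3, 4, 1, 2
Rank v: 5, 4, 3, 6, 1, 2
d = rank(u) − rank(v): 0, 2, 0, -2, 0, 0; Σd² = 8
ρ = 1 − 6Σd² / [n(n²−1)] = 1 − 6×8 / (6×35) = 1 − 48/210 ≈ 0.771

0.771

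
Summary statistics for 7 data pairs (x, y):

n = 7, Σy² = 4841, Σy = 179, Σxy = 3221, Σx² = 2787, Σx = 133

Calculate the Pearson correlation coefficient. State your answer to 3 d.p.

-0.687

r = (nΣxy − ΣxΣy) / √[(nΣx² − (Σx)²)(nΣy² − (Σy)²)]
Numerator: 7×3221 − 133×179 = -1260
Denominator: √[(19509 − 17689)(33887 − 32041)] = √[1820 × 1846] = 1832.9539
r = -1260 / 1832.9539 ≈ -0.687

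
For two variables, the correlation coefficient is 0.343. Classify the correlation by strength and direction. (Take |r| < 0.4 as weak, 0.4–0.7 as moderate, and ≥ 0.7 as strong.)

weak positive

r = 0.343 > 0 so the relationship is positive.
|r| = 0.343, which falls in the weak range.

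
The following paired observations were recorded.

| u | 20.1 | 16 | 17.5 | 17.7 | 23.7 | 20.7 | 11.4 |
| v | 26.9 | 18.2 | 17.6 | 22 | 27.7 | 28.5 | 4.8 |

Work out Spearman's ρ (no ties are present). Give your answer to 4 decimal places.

0.9286

Rank u: 5, 2, 3, 4, 7, 6, 1
Rank v: 5, 3, 2, 4, 6, 7, 1
d = rank(u) − rank(v): 0, -1, 1, 0, 1, -1, 0; Σd² = 4
ρ = 1 − 6Σd² / [n(n²−1)] = 1 − 6×4 / (7×48) = 1 − 24/336 ≈ 0.9286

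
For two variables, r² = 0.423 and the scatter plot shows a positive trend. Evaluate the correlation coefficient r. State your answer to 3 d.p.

0.650

|r| = √0.423 = 0.650
The association is positive, so r = 0.650.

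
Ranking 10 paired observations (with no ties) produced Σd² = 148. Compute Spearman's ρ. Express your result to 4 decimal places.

0.1030

ρ = 1 − 6Σd² / [n(n²−1)] = 1 − 6×148 / (10×99)
  = 1 − 888/990 = 1 − 0.89697 ≈ 0.1030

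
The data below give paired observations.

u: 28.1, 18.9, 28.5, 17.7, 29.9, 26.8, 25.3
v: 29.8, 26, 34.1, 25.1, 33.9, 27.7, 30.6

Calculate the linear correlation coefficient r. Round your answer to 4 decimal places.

0.8616

n = 7, Σu = 175.2, Σv = 207.2, Σu² = 4524.7, Σv² = 6209.72, Σuv = 5275.05
nΣuv − ΣuΣv = 36925.35 − 36301.44 = 623.91
nΣu² − (Σu)² = 31672.9 − 30695.04 = 977.86; nΣv² − (Σv)² = 43468.04 − 42931.84 = 536.2
r = 623.91 / √(977.86 × 536.2) = 623.91 / 724.1053 ≈ 0.8616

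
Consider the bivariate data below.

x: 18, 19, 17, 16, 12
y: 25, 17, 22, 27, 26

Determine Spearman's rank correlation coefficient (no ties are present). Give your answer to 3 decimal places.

-0.800

Rank x: 4, 5, 3, 2, 1
Rank y: 3, 1, 2, 5, 4
d = rank(x) − rank(y): 1, 4, 1, -3, -3; Σd² = 36
ρ = 1 − 6Σd² / [n(n²−1)] = 1 − 6×36 / (5×24) = 1 − 216/120 ≈ -0.800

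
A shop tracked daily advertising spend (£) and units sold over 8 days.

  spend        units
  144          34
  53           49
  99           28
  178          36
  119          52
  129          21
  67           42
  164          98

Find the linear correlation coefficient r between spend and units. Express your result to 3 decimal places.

n = 8, Σx = 953, Σy = 360, Σx² = 127217, Σy² = 20150, Σxy = 44456
nΣxy − ΣxΣy = 355648 − 343080 = 12568
nΣx² − (Σx)² = 1017736 − 908209 = 109527; nΣy² − (Σy)² = 161200 − 129600 = 31600
r = 12568 / √(109527 × 31600) = 12568 / 58830.7165 ≈ 0.214

0.214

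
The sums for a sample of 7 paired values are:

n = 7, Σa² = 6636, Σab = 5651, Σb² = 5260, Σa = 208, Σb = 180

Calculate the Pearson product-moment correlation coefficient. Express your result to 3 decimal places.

r = (nΣab − ΣaΣb) / √[(nΣa² − (Σa)²)(nΣb² − (Σb)²)]
Numerator: 7×5651 − 208×180 = 2117
Denominator: √[(46452 − 43264)(36820 − 32400)] = √[3188 × 4420] = 3753.7927
r = 2117 / 3753.7927 ≈ 0.564

0.564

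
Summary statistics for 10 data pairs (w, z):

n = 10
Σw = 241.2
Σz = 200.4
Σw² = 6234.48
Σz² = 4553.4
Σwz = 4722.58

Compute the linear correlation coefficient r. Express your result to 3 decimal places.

-0.235

r = (nΣwz − ΣwΣz) / √[(nΣw² − (Σw)²)(nΣz² − (Σz)²)]
Numerator: 10×4722.58 − 241.2×200.4 = -1110.68
Denominator: √[(62344.8 − 58177.44)(45534 − 40160.16)] = √[4167.36 × 5373.84] = 4732.3066
r = -1110.68 / 4732.3066 ≈ -0.235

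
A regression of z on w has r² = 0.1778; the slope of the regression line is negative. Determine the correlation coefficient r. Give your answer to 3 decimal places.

|r| = √0.1778 = 0.422
The association is negative, so r = −0.422.

-0.422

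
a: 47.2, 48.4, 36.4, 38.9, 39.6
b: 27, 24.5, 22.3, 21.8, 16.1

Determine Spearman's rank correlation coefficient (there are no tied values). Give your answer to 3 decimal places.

0.500

Rank a: 4, 5, 1, 2, 3
Rank b: 5, 4, 3, 2, 1
d = rank(a) − rank(b): -1, 1, -2, 0, 2; Σd² = 10
ρ = 1 − 6Σd² / [n(n²−1)] = 1 − 6×10 / (5×24) = 1 − 60/120 ≈ 0.500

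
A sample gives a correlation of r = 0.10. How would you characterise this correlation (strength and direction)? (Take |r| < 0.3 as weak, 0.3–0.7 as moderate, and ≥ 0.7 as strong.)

r = 0.10 > 0 so the relationship is positive.
|r| = 0.10, which falls in the weak range.

weak positive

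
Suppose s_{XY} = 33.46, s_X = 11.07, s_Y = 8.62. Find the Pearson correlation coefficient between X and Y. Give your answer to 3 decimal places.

r = Cov(X,Y) / (s_X · s_Y) = 33.46 / (11.07 × 8.62)
  = 33.46 / 95.4234 ≈ 0.351

0.351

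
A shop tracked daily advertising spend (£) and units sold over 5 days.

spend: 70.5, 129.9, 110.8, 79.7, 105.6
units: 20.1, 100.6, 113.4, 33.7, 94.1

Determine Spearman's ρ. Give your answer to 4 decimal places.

Rank spend: 1, 5, 4, 2, 3
Rank units: 1, 4, 5, 2, 3
d = rank(spend) − rank(units): 0, 1, -1, 0, 0; Σd² = 2
ρ = 1 − 6Σd² / [n(n²−1)] = 1 − 6×2 / (5×24) = 1 − 12/120 ≈ 0.9000

0.9000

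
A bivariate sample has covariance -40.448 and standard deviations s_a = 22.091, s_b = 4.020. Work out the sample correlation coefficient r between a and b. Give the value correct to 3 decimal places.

r = Cov(a,b) / (s_a · s_b) = -40.448 / (22.091 × 4.020)
  = -40.448 / 88.8058 ≈ -0.455

-0.455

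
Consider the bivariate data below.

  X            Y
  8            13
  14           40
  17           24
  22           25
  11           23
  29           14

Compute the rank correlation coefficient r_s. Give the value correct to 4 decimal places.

Rank X: 1, 3, 4, 5, 2, 6
Rank Y: 1, 6, 4, 5, 3, 2
d = rank(X) − rank(Y): 0, -3, 0, 0, -1, 4; Σd² = 26
ρ = 1 − 6Σd² / [n(n²−1)] = 1 − 6×26 / (6×35) = 1 − 156/210 ≈ 0.2571

0.2571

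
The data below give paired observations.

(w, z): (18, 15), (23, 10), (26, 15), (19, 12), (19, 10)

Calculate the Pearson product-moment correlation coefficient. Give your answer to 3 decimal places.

n = 5, Σw = 105, Σz = 62, Σw² = 2251, Σz² = 794, Σwz = 1308
nΣwz − ΣwΣz = 6540 − 6510 = 30
nΣw² − (Σw)² = 11255 − 11025 = 230; nΣz² − (Σz)² = 3970 − 3844 = 126
r = 30 / √(230 × 126) = 30 / 170.2351 ≈ 0.176

0.176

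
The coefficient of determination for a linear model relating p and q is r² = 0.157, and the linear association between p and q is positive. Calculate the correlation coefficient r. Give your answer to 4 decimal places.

|r| = √0.157 = 0.3962
The association is positive, so r = 0.3962.

0.3962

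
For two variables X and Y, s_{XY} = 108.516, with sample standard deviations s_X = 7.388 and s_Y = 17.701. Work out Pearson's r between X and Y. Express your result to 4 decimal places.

0.8298

r = Cov(X,Y) / (s_X · s_Y) = 108.516 / (7.388 × 17.701)
  = 108.516 / 130.7750 ≈ 0.8298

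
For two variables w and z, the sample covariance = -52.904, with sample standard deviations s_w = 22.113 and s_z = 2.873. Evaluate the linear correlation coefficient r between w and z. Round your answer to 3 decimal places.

-0.833

r = Cov(w,z) / (s_w · s_z) = -52.904 / (22.113 × 2.873)
  = -52.904 / 63.5306 ≈ -0.833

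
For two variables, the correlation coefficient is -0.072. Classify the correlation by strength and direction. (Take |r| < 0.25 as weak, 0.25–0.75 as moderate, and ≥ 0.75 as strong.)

r = -0.072 < 0 so the relationship is negative.
|r| = 0.072, which falls in the weak range.

weak negative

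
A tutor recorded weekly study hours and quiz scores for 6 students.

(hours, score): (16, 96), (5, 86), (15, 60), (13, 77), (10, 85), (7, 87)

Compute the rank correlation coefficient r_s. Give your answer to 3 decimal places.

Rank hours: 6, 1, 5, 4, 3, 2
Rank score: 6, 4, 1, 2, 3, 5
d = rank(hours) − rank(score): 0, -3, 4, 2, 0, -3; Σd² = 38
ρ = 1 − 6Σd² / [n(n²−1)] = 1 − 6×38 / (6×35) = 1 − 228/210 ≈ -0.086

-0.086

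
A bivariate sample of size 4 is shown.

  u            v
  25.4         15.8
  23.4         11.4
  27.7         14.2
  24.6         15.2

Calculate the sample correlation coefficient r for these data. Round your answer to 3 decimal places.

n = 4, Σu = 101.1, Σv = 56.6, Σu² = 2565.17, Σv² = 812.28, Σuv = 1435.34
nΣuv − ΣuΣv = 5741.36 − 5722.26 = 19.1
nΣu² − (Σu)² = 10260.68 − 10221.21 = 39.47; nΣv² − (Σv)² = 3249.12 − 3203.56 = 45.56
r = 19.1 / √(39.47 × 45.56) = 19.1 / 42.4058 ≈ 0.450

0.450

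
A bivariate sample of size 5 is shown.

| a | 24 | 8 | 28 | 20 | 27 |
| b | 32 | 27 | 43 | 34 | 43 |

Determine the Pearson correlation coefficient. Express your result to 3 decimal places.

0.867

n = 5, Σa = 107, Σb = 179, Σa² = 2553, Σb² = 6607, Σab = 4029
nΣab − ΣaΣb = 20145 − 19153 = 992
nΣa² − (Σa)² = 12765 − 11449 = 1316; nΣb² − (Σb)² = 33035 − 32041 = 994
r = 992 / √(1316 × 994) = 992 / 1143.7237 ≈ 0.867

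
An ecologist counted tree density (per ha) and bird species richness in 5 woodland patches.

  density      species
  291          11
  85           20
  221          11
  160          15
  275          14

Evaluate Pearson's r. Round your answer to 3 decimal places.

-0.851

n = 5, Σx = 1032, Σy = 71, Σx² = 241972, Σy² = 1063, Σxy = 13582
nΣxy − ΣxΣy = 67910 − 73272 = -5362
nΣx² − (Σx)² = 1209860 − 1065024 = 144836; nΣy² − (Σy)² = 5315 − 5041 = 274
r = -5362 / √(144836 × 274) = -5362 / 6299.6082 ≈ -0.851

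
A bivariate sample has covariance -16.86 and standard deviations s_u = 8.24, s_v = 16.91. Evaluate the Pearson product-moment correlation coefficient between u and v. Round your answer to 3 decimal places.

-0.121

r = Cov(u,v) / (s_u · s_v) = -16.86 / (8.24 × 16.91)
  = -16.86 / 139.3384 ≈ -0.121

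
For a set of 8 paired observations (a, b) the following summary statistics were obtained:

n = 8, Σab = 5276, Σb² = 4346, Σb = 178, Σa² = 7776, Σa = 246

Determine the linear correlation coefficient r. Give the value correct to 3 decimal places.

r = (nΣab − ΣaΣb) / √[(nΣa² − (Σa)²)(nΣb² − (Σb)²)]
Numerator: 8×5276 − 246×178 = -1580
Denominator: √[(62208 − 60516)(34768 − 31684)] = √[1692 × 3084] = 2284.3222
r = -1580 / 2284.3222 ≈ -0.692

-0.692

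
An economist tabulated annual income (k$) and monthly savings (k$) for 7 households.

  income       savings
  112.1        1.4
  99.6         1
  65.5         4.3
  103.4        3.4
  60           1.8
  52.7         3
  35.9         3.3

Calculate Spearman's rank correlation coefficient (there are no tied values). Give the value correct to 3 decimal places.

-0.250

Rank income: 7, 5, 4, 6, 3, 2, 1
Rank savings: 2, 1, 7, 6, 3, 4, 5
d = rank(income) − rank(savings): 5, 4, -3, 0, 0, -2, -4; Σd² = 70
ρ = 1 − 6Σd² / [n(n²−1)] = 1 − 6×70 / (7×48) = 1 − 420/336 ≈ -0.250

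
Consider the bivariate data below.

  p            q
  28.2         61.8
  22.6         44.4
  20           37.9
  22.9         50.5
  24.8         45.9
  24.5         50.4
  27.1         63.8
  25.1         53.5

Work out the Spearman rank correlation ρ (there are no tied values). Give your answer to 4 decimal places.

Rank p: 8, 2, 1, 3, 5, 4, 7, 6
Rank q: 7, 2, 1, 5, 3, 4, 8, 6
d = rank(p) − rank(q): 1, 0, 0, -2, 2, 0, -1, 0; Σd² = 10
ρ = 1 − 6Σd² / [n(n²−1)] = 1 − 6×10 / (8×63) = 1 − 60/504 ≈ 0.8810

0.8810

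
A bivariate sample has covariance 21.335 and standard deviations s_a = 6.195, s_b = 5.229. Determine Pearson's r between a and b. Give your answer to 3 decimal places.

r = Cov(a,b) / (s_a · s_b) = 21.335 / (6.195 × 5.229)
  = 21.335 / 32.3937 ≈ 0.659

0.659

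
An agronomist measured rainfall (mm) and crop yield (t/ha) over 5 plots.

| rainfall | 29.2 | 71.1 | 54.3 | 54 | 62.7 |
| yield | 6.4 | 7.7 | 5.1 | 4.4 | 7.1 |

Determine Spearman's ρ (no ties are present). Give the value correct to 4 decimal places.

0.7000

Rank rainfall: 1, 5, 3, 2, 4
Rank yield: 3, 5, 2, 1, 4
d = rank(rainfall) − rank(yield): -2, 0, 1, 1, 0; Σd² = 6
ρ = 1 − 6Σd² / [n(n²−1)] = 1 − 6×6 / (5×24) = 1 − 36/120 ≈ 0.7000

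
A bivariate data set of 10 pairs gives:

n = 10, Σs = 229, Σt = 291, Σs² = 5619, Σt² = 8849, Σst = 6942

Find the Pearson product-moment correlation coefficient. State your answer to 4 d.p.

0.7359

r = (nΣst − ΣsΣt) / √[(nΣs² − (Σs)²)(nΣt² − (Σt)²)]
Numerator: 10×6942 − 229×291 = 2781
Denominator: √[(56190 − 52441)(88490 − 84681)] = √[3749 × 3809] = 3778.8809
r = 2781 / 3778.8809 ≈ 0.7359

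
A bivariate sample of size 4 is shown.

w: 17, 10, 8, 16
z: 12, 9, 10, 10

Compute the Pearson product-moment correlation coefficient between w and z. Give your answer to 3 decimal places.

0.673

n = 4, Σw = 51, Σz = 41, Σw² = 709, Σz² = 425, Σwz = 534
nΣwz − ΣwΣz = 2136 − 2091 = 45
nΣw² − (Σw)² = 2836 − 2601 = 235; nΣz² − (Σz)² = 1700 − 1681 = 19
r = 45 / √(235 × 19) = 45 / 66.8207 ≈ 0.673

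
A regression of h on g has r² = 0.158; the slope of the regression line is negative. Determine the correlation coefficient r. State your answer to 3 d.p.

-0.397

|r| = √0.158 = 0.397
The association is negative, so r = −0.397.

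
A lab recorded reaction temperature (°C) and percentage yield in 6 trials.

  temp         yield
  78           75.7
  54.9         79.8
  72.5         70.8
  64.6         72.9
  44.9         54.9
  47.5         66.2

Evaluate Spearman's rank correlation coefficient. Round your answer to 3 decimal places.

0.600

Rank temp: 6, 3, 5, 4, 1, 2
Rank yield: 5, 6, 3, 4, 1, 2
d = rank(temp) − rank(yield): 1, -3, 2, 0, 0, 0; Σd² = 14
ρ = 1 − 6Σd² / [n(n²−1)] = 1 − 6×14 / (6×35) = 1 − 84/210 ≈ 0.600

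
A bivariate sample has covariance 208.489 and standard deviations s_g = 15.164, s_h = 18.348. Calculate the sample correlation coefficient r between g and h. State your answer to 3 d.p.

0.749

r = Cov(g,h) / (s_g · s_h) = 208.489 / (15.164 × 18.348)
  = 208.489 / 278.2291 ≈ 0.749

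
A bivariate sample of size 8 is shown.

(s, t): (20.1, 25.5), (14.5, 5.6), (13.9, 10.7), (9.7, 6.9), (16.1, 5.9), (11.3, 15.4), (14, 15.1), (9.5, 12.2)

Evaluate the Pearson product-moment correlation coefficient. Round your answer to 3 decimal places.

n = 8, Σs = 109.1, Σt = 97.3, Σs² = 1574.71, Σt² = 1492.53, Σst = 1405.72
nΣst − ΣsΣt = 11245.76 − 10615.43 = 630.33
nΣs² − (Σs)² = 12597.68 − 11902.81 = 694.87; nΣt² − (Σt)² = 11940.24 − 9467.29 = 2472.95
r = 630.33 / √(694.87 × 2472.95) = 630.33 / 1310.8695 ≈ 0.481

0.481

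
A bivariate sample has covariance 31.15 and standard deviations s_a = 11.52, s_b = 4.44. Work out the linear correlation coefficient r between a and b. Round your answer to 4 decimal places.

r = Cov(a,b) / (s_a · s_b) = 31.15 / (11.52 × 4.44)
  = 31.15 / 51.1488 ≈ 0.6090

0.6090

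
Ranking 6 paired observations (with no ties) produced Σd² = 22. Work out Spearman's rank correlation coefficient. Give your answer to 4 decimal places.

0.3714

ρ = 1 − 6Σd² / [n(n²−1)] = 1 − 6×22 / (6×35)
  = 1 − 132/210 = 1 − 0.62857 ≈ 0.3714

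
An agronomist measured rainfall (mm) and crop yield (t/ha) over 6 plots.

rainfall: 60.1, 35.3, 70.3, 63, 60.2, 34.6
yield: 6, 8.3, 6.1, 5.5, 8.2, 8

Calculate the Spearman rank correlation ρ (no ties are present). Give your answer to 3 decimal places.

Rank rainfall: 3, 2, 6, 5, 4, 1
Rank yield: 2, 6, 3, 1, 5, 4
d = rank(rainfall) − rank(yield): 1, -4, 3, 4, -1, -3; Σd² = 52
ρ = 1 − 6Σd² / [n(n²−1)] = 1 − 6×52 / (6×35) = 1 − 312/210 ≈ -0.486

-0.486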